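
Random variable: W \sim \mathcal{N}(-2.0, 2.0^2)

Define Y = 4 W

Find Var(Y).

For Y = aW + b: Var(Y) = a² * Var(W)
Var(W) = 2.0^2 = 4
Var(Y) = 4² * 4 = 16 * 4 = 64

64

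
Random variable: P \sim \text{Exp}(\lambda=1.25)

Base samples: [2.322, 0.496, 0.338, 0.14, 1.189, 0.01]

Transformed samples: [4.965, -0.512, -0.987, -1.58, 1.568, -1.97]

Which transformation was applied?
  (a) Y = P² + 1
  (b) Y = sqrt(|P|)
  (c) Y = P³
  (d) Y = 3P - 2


Checking option (d) Y = 3P - 2:
  P = 2.322 -> Y = 4.965 ✓
  P = 0.496 -> Y = -0.512 ✓
  P = 0.338 -> Y = -0.987 ✓
All samples match this transformation.

(d) 3P - 2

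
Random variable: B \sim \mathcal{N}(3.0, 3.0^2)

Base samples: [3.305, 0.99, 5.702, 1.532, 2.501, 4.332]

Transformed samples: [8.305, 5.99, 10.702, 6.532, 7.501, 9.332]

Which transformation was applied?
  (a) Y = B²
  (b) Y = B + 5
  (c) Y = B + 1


Checking option (b) Y = B + 5:
  B = 3.305 -> Y = 8.305 ✓
  B = 0.99 -> Y = 5.99 ✓
  B = 5.702 -> Y = 10.702 ✓
All samples match this transformation.

(b) B + 5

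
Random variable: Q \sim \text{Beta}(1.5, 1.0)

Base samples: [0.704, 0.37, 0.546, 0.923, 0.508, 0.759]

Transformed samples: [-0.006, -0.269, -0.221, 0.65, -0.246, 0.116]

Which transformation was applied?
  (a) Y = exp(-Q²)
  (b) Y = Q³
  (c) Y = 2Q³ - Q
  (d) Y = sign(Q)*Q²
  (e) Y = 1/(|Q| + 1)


Checking option (c) Y = 2Q³ - Q:
  Q = 0.704 -> Y = -0.006 ✓
  Q = 0.37 -> Y = -0.269 ✓
  Q = 0.546 -> Y = -0.221 ✓
All samples match this transformation.

(c) 2Q³ - Q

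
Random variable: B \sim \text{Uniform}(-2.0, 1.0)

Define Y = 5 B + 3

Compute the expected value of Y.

For Y = 5B + 3:
E[Y] = 5 * E[B] + 3
E[B] = (-2 + 1)/2 = -0.5
E[Y] = 5 * (-0.5) + 3 = 0.5

0.5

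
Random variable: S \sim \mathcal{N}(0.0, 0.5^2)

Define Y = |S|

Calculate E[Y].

For X ~ N(0, 0.5²), E[|X|] = sigma * sqrt(2/pi)
= 0.5 * sqrt(2/pi) = 0.39894228

0.39894228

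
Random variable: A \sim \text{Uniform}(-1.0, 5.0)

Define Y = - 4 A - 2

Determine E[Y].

For Y = -4A - 2:
E[Y] = -4 * E[A] - 2
E[A] = (-1 + 5)/2 = 2
E[Y] = -4 * 2 - 2 = -10

-10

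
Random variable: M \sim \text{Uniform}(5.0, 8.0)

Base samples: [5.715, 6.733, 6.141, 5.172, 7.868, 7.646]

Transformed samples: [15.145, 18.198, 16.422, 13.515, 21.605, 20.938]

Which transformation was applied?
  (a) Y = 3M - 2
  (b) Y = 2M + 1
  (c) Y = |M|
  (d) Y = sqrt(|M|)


Checking option (a) Y = 3M - 2:
  M = 5.715 -> Y = 15.145 ✓
  M = 6.733 -> Y = 18.198 ✓
  M = 6.141 -> Y = 16.422 ✓
All samples match this transformation.

(a) 3M - 2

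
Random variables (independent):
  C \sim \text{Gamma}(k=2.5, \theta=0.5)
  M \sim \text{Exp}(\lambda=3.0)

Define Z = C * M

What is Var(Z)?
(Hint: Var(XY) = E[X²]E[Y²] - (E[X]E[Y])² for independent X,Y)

Var(XY) = E[X²]E[Y²] - (E[X]E[Y])²
E[C] = 1.25, Var(C) = 0.625
E[M] = 0.33333333, Var(M) = 0.11111111
E[C²] = 0.625 + 1.25² = 2.1875
E[M²] = 0.11111111 + 0.33333333² = 0.22222222
Var(Z) = 2.1875*0.22222222 - (1.25*0.33333333)²
= 0.48611111 - 0.17361111 = 0.3125

0.3125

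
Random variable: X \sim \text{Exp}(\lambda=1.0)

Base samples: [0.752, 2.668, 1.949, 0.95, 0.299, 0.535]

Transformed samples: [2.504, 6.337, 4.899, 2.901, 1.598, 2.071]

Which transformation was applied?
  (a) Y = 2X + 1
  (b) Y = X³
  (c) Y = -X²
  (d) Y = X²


Checking option (a) Y = 2X + 1:
  X = 0.752 -> Y = 2.504 ✓
  X = 2.668 -> Y = 6.337 ✓
  X = 1.949 -> Y = 4.899 ✓
All samples match this transformation.

(a) 2X + 1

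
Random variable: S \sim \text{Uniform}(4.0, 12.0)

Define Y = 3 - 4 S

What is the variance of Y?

For Y = aS + b: Var(Y) = a² * Var(S)
Var(S) = (12 - 4)^2/12 = 5.3333333
Var(Y) = (-4)² * 5.3333333 = 16 * 5.3333333 = 85.333333

85.333333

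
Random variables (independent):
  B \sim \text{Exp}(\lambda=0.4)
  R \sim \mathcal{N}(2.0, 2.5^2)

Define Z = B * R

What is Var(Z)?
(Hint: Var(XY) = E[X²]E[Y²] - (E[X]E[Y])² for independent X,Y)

Var(XY) = E[X²]E[Y²] - (E[X]E[Y])²
E[B] = 2.5, Var(B) = 6.25
E[R] = 2, Var(R) = 6.25
E[B²] = 6.25 + 2.5² = 12.5
E[R²] = 6.25 + 2² = 10.25
Var(Z) = 12.5*10.25 - (2.5*2)²
= 128.125 - 25 = 103.125

103.125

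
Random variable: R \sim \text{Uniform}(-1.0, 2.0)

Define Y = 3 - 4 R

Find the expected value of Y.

For Y = -4R + 3:
E[Y] = -4 * E[R] + 3
E[R] = (-1 + 2)/2 = 0.5
E[Y] = -4 * 0.5 + 3 = 1

1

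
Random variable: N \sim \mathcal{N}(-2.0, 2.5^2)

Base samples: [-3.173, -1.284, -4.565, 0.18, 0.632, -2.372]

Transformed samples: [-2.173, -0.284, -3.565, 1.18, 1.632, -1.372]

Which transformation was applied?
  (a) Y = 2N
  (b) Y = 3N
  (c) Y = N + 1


Checking option (c) Y = N + 1:
  N = -3.173 -> Y = -2.173 ✓
  N = -1.284 -> Y = -0.284 ✓
  N = -4.565 -> Y = -3.565 ✓
All samples match this transformation.

(c) N + 1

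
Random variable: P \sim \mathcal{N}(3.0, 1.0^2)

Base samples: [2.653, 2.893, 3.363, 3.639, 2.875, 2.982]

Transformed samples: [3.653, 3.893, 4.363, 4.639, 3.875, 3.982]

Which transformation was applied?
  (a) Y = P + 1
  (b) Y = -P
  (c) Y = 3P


Checking option (a) Y = P + 1:
  P = 2.653 -> Y = 3.653 ✓
  P = 2.893 -> Y = 3.893 ✓
  P = 3.363 -> Y = 4.363 ✓
All samples match this transformation.

(a) P + 1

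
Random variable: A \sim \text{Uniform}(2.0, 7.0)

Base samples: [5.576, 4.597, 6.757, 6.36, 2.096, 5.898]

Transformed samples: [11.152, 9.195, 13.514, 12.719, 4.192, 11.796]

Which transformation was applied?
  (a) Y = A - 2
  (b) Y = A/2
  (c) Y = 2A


Checking option (c) Y = 2A:
  A = 5.576 -> Y = 11.152 ✓
  A = 4.597 -> Y = 9.195 ✓
  A = 6.757 -> Y = 13.514 ✓
All samples match this transformation.

(c) 2A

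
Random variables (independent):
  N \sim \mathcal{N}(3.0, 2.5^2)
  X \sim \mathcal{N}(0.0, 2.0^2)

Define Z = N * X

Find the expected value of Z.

For independent RVs: E[XY] = E[X]*E[Y]
E[N] = 3
E[X] = 0
E[Z] = 3 * 0 = 0

0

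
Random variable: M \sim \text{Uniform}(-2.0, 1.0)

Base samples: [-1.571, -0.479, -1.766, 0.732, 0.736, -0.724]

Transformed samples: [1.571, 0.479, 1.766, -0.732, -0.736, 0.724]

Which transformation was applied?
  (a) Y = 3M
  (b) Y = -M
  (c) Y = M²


Checking option (b) Y = -M:
  M = -1.571 -> Y = 1.571 ✓
  M = -0.479 -> Y = 0.479 ✓
  M = -1.766 -> Y = 1.766 ✓
All samples match this transformation.

(b) -M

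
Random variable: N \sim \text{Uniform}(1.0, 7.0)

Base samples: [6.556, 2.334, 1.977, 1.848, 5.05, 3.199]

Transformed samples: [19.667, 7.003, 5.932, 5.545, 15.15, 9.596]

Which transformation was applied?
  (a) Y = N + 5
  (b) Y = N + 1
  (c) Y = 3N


Checking option (c) Y = 3N:
  N = 6.556 -> Y = 19.667 ✓
  N = 2.334 -> Y = 7.003 ✓
  N = 1.977 -> Y = 5.932 ✓
All samples match this transformation.

(c) 3N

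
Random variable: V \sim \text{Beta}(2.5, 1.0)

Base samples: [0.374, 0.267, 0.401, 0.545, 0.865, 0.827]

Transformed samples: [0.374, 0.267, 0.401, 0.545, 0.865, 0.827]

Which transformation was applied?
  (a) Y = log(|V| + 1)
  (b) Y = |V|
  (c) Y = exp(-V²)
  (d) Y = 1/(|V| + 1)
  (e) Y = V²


Checking option (b) Y = |V|:
  V = 0.374 -> Y = 0.374 ✓
  V = 0.267 -> Y = 0.267 ✓
  V = 0.401 -> Y = 0.401 ✓
All samples match this transformation.

(b) |V|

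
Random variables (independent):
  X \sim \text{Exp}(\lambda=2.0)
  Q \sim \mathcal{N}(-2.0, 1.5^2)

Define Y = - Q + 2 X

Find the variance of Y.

For independent RVs: Var(aX + bY) = a²Var(X) + b²Var(Y)
Var(X) = 0.25
Var(Q) = 2.25
Var(Y) = 2²*0.25 + (-1)²*2.25
= 4*0.25 + 1*2.25 = 3.25

3.25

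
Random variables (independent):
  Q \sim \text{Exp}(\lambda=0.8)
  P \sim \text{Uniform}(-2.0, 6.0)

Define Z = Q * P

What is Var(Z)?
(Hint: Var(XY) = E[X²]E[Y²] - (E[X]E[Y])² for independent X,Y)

Var(XY) = E[X²]E[Y²] - (E[X]E[Y])²
E[Q] = 1.25, Var(Q) = 1.5625
E[P] = 2, Var(P) = 5.3333333
E[Q²] = 1.5625 + 1.25² = 3.125
E[P²] = 5.3333333 + 2² = 9.3333333
Var(Z) = 3.125*9.3333333 - (1.25*2)²
= 29.166667 - 6.25 = 22.916667

22.916667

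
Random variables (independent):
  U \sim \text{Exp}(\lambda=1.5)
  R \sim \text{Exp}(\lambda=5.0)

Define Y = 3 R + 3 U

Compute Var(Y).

For independent RVs: Var(aX + bY) = a²Var(X) + b²Var(Y)
Var(U) = 0.44444444
Var(R) = 0.04
Var(Y) = 3²*0.44444444 + 3²*0.04
= 9*0.44444444 + 9*0.04 = 4.36

4.36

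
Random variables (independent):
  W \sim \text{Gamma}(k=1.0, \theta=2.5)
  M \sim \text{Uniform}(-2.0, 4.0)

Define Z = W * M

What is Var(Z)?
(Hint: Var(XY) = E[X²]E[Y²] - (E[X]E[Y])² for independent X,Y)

Var(XY) = E[X²]E[Y²] - (E[X]E[Y])²
E[W] = 2.5, Var(W) = 6.25
E[M] = 1, Var(M) = 3
E[W²] = 6.25 + 2.5² = 12.5
E[M²] = 3 + 1² = 4
Var(Z) = 12.5*4 - (2.5*1)²
= 50 - 6.25 = 43.75

43.75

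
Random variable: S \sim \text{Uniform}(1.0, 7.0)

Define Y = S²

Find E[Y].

Using E[X²] = Var(X) + (E[X])²:
E[S] = 4
Var(S) = (7 - 1)^2/12 = 3
E[S²] = 3 + 4² = 3 + 16 = 19

19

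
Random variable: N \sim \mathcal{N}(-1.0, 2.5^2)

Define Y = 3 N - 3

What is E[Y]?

For Y = 3N - 3:
E[Y] = 3 * E[N] - 3
E[N] = -1.0 = -1
E[Y] = 3 * (-1) - 3 = -6

-6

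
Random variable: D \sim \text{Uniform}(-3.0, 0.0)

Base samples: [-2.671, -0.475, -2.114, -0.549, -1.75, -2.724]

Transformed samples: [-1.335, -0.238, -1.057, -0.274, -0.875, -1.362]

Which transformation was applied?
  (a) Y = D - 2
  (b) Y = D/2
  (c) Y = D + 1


Checking option (b) Y = D/2:
  D = -2.671 -> Y = -1.335 ✓
  D = -0.475 -> Y = -0.238 ✓
  D = -2.114 -> Y = -1.057 ✓
All samples match this transformation.

(b) D/2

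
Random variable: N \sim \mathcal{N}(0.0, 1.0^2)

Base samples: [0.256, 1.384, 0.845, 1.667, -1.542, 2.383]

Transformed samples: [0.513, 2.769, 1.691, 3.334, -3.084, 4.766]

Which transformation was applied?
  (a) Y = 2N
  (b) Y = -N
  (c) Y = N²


Checking option (a) Y = 2N:
  N = 0.256 -> Y = 0.513 ✓
  N = 1.384 -> Y = 2.769 ✓
  N = 0.845 -> Y = 1.691 ✓
All samples match this transformation.

(a) 2N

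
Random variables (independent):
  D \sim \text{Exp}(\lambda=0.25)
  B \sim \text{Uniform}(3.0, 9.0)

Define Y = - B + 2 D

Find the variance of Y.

For independent RVs: Var(aX + bY) = a²Var(X) + b²Var(Y)
Var(D) = 16
Var(B) = 3
Var(Y) = 2²*16 + (-1)²*3
= 4*16 + 1*3 = 67

67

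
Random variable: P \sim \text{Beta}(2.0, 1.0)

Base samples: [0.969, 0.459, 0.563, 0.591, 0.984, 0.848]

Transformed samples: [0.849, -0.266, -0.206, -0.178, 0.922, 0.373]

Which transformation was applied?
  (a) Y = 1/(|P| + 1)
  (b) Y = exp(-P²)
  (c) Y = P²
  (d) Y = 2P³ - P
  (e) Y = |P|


Checking option (d) Y = 2P³ - P:
  P = 0.969 -> Y = 0.849 ✓
  P = 0.459 -> Y = -0.266 ✓
  P = 0.563 -> Y = -0.206 ✓
All samples match this transformation.

(d) 2P³ - P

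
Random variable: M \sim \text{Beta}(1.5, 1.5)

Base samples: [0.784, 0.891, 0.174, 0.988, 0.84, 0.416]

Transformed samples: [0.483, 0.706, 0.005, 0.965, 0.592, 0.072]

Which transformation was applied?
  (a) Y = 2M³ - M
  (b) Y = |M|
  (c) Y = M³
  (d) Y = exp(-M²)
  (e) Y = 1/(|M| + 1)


Checking option (c) Y = M³:
  M = 0.784 -> Y = 0.483 ✓
  M = 0.891 -> Y = 0.706 ✓
  M = 0.174 -> Y = 0.005 ✓
All samples match this transformation.

(c) M³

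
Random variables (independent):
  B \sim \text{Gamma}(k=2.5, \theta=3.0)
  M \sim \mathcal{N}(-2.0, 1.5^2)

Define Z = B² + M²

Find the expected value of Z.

E[Z] = E[B²] + E[M²]
E[B²] = Var(B) + E[B]² = 22.5 + 56.25 = 78.75
E[M²] = Var(M) + E[M]² = 2.25 + 4 = 6.25
E[Z] = 78.75 + 6.25 = 85

85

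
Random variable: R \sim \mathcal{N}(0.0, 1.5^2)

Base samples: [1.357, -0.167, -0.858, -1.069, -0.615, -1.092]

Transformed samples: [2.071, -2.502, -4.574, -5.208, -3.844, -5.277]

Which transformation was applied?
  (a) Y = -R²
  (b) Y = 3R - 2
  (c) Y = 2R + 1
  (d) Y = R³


Checking option (b) Y = 3R - 2:
  R = 1.357 -> Y = 2.071 ✓
  R = -0.167 -> Y = -2.502 ✓
  R = -0.858 -> Y = -4.574 ✓
All samples match this transformation.

(b) 3R - 2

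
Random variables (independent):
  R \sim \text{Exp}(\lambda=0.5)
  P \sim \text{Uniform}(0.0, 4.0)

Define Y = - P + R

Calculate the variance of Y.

For independent RVs: Var(aX + bY) = a²Var(X) + b²Var(Y)
Var(R) = 4
Var(P) = 1.3333333
Var(Y) = 1²*4 + (-1)²*1.3333333
= 1*4 + 1*1.3333333 = 5.3333333

5.3333333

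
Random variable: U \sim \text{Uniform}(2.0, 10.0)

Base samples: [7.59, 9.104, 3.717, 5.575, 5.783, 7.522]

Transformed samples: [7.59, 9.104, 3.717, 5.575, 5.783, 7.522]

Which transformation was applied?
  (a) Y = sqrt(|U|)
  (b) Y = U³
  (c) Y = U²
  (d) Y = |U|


Checking option (d) Y = |U|:
  U = 7.59 -> Y = 7.59 ✓
  U = 9.104 -> Y = 9.104 ✓
  U = 3.717 -> Y = 3.717 ✓
All samples match this transformation.

(d) |U|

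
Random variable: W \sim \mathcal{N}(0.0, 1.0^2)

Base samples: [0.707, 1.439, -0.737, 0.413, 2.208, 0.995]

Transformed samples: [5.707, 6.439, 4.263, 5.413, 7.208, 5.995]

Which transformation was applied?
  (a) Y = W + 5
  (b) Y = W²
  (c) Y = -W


Checking option (a) Y = W + 5:
  W = 0.707 -> Y = 5.707 ✓
  W = 1.439 -> Y = 6.439 ✓
  W = -0.737 -> Y = 4.263 ✓
All samples match this transformation.

(a) W + 5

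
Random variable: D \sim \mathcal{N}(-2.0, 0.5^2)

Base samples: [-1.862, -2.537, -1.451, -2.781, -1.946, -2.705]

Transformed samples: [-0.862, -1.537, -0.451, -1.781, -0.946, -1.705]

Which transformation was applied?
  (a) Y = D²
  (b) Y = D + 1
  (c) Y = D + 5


Checking option (b) Y = D + 1:
  D = -1.862 -> Y = -0.862 ✓
  D = -2.537 -> Y = -1.537 ✓
  D = -1.451 -> Y = -0.451 ✓
All samples match this transformation.

(b) D + 1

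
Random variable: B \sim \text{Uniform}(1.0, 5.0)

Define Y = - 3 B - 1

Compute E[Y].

For Y = -3B - 1:
E[Y] = -3 * E[B] - 1
E[B] = (1 + 5)/2 = 3
E[Y] = -3 * 3 - 1 = -10

-10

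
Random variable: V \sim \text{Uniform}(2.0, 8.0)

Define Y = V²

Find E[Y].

Using E[X²] = Var(X) + (E[X])²:
E[V] = 5
Var(V) = (8 - 2)^2/12 = 3
E[V²] = 3 + 5² = 3 + 25 = 28

28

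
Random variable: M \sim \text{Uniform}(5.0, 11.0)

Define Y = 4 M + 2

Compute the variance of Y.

For Y = aM + b: Var(Y) = a² * Var(M)
Var(M) = (11 - 5)^2/12 = 3
Var(Y) = 4² * 3 = 16 * 3 = 48

48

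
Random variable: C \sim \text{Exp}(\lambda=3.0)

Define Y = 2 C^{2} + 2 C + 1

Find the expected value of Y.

E[Y] = 2*E[C²] + 2*E[C] + 1
E[C] = 0.33333333
E[C²] = Var(C) + (E[C])² = 0.11111111 + 0.11111111 = 0.22222222
E[Y] = 2*0.22222222 + 2*0.33333333 + 1 = 2.1111111

2.1111111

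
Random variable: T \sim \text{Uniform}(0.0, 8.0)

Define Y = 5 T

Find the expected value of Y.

For Y = 5T:
E[Y] = 5 * E[T]
E[T] = (0 + 8)/2 = 4
E[Y] = 5 * 4 = 20

20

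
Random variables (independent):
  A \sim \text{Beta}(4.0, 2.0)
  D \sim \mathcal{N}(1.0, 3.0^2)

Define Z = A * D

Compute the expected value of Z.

For independent RVs: E[XY] = E[X]*E[Y]
E[A] = 0.66666667
E[D] = 1
E[Z] = 0.66666667 * 1 = 0.66666667

0.66666667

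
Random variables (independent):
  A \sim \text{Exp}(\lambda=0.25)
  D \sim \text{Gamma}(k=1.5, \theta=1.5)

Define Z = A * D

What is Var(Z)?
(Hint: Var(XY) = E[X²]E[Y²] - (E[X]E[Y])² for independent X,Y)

Var(XY) = E[X²]E[Y²] - (E[X]E[Y])²
E[A] = 4, Var(A) = 16
E[D] = 2.25, Var(D) = 3.375
E[A²] = 16 + 4² = 32
E[D²] = 3.375 + 2.25² = 8.4375
Var(Z) = 32*8.4375 - (4*2.25)²
= 270 - 81 = 189

189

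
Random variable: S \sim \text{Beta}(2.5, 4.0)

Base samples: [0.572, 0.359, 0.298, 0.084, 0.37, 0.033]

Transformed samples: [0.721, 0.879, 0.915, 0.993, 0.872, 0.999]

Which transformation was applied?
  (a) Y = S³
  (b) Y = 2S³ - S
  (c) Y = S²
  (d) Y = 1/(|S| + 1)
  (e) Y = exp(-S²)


Checking option (e) Y = exp(-S²):
  S = 0.572 -> Y = 0.721 ✓
  S = 0.359 -> Y = 0.879 ✓
  S = 0.298 -> Y = 0.915 ✓
All samples match this transformation.

(e) exp(-S²)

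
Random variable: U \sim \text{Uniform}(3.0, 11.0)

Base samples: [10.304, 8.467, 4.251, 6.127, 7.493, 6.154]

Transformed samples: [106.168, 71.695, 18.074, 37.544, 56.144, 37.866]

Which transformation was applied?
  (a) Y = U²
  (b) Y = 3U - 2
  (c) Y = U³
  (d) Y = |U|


Checking option (a) Y = U²:
  U = 10.304 -> Y = 106.168 ✓
  U = 8.467 -> Y = 71.695 ✓
  U = 4.251 -> Y = 18.074 ✓
All samples match this transformation.

(a) U²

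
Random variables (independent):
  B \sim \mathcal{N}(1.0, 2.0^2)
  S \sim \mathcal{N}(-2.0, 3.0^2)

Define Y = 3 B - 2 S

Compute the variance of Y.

For independent RVs: Var(aX + bY) = a²Var(X) + b²Var(Y)
Var(B) = 4
Var(S) = 9
Var(Y) = 3²*4 + (-2)²*9
= 9*4 + 4*9 = 72

72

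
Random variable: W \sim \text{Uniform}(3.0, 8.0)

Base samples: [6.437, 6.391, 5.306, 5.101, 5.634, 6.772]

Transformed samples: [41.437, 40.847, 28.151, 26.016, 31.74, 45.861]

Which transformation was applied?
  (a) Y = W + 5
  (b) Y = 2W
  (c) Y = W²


Checking option (c) Y = W²:
  W = 6.437 -> Y = 41.437 ✓
  W = 6.391 -> Y = 40.847 ✓
  W = 5.306 -> Y = 28.151 ✓
All samples match this transformation.

(c) W²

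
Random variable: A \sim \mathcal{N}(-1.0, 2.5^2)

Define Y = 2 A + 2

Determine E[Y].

For Y = 2A + 2:
E[Y] = 2 * E[A] + 2
E[A] = -1.0 = -1
E[Y] = 2 * (-1) + 2 = 0

0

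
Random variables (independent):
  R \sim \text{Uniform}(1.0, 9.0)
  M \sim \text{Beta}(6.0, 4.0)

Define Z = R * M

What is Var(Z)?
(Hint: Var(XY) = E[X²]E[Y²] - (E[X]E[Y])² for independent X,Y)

Var(XY) = E[X²]E[Y²] - (E[X]E[Y])²
E[R] = 5, Var(R) = 5.3333333
E[M] = 0.6, Var(M) = 0.021818182
E[R²] = 5.3333333 + 5² = 30.333333
E[M²] = 0.021818182 + 0.6² = 0.38181818
Var(Z) = 30.333333*0.38181818 - (5*0.6)²
= 11.581818 - 9 = 2.5818182

2.5818182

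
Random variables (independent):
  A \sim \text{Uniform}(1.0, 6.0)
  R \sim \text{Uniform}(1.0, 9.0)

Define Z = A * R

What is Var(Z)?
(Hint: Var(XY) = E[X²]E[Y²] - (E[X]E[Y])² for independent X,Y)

Var(XY) = E[X²]E[Y²] - (E[X]E[Y])²
E[A] = 3.5, Var(A) = 2.0833333
E[R] = 5, Var(R) = 5.3333333
E[A²] = 2.0833333 + 3.5² = 14.333333
E[R²] = 5.3333333 + 5² = 30.333333
Var(Z) = 14.333333*30.333333 - (3.5*5)²
= 434.77778 - 306.25 = 128.52778

128.52778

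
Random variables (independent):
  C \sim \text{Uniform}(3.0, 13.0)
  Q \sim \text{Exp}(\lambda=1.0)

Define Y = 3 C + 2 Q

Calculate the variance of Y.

For independent RVs: Var(aX + bY) = a²Var(X) + b²Var(Y)
Var(C) = 8.3333333
Var(Q) = 1
Var(Y) = 3²*8.3333333 + 2²*1
= 9*8.3333333 + 4*1 = 79

79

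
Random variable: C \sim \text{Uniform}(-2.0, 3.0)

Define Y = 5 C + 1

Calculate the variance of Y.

For Y = aC + b: Var(Y) = a² * Var(C)
Var(C) = (3 + 2)^2/12 = 2.0833333
Var(Y) = 5² * 2.0833333 = 25 * 2.0833333 = 52.083333

52.083333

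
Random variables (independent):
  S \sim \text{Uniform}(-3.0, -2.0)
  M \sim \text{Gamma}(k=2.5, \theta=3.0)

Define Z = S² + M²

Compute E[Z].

E[Z] = E[S²] + E[M²]
E[S²] = Var(S) + E[S]² = 0.083333333 + 6.25 = 6.3333333
E[M²] = Var(M) + E[M]² = 22.5 + 56.25 = 78.75
E[Z] = 6.3333333 + 78.75 = 85.083333

85.083333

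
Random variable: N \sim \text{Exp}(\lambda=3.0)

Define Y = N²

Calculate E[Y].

E[N²] = Var(N) + (E[N])² = 0.11111111 + 0.11111111 = 0.22222222

0.22222222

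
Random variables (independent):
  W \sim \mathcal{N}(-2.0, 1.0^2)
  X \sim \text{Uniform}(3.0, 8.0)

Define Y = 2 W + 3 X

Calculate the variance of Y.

For independent RVs: Var(aX + bY) = a²Var(X) + b²Var(Y)
Var(W) = 1
Var(X) = 2.0833333
Var(Y) = 2²*1 + 3²*2.0833333
= 4*1 + 9*2.0833333 = 22.75

22.75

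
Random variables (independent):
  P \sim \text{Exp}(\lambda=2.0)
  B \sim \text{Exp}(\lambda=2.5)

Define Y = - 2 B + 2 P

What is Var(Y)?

For independent RVs: Var(aX + bY) = a²Var(X) + b²Var(Y)
Var(P) = 0.25
Var(B) = 0.16
Var(Y) = 2²*0.25 + (-2)²*0.16
= 4*0.25 + 4*0.16 = 1.64

1.64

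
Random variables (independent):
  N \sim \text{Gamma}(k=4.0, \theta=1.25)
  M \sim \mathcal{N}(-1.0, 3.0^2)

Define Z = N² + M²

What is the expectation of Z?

E[Z] = E[N²] + E[M²]
E[N²] = Var(N) + E[N]² = 6.25 + 25 = 31.25
E[M²] = Var(M) + E[M]² = 9 + 1 = 10
E[Z] = 31.25 + 10 = 41.25

41.25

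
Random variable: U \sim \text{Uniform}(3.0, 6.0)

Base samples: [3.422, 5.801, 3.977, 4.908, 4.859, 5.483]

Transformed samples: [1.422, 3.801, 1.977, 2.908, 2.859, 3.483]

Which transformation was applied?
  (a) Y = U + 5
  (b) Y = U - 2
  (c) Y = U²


Checking option (b) Y = U - 2:
  U = 3.422 -> Y = 1.422 ✓
  U = 5.801 -> Y = 3.801 ✓
  U = 3.977 -> Y = 1.977 ✓
All samples match this transformation.

(b) U - 2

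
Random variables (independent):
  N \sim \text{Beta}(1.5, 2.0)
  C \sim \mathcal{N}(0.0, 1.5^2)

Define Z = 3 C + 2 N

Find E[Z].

E[Z] = 2*E[N] + 3*E[C]
E[N] = 0.42857143
E[C] = 0
E[Z] = 2*0.42857143 + 3*0 = 0.85714286

0.85714286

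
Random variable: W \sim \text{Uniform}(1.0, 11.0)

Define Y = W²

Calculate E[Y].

E[W²] = Var(W) + (E[W])² = 8.3333333 + 36 = 44.333333

44.333333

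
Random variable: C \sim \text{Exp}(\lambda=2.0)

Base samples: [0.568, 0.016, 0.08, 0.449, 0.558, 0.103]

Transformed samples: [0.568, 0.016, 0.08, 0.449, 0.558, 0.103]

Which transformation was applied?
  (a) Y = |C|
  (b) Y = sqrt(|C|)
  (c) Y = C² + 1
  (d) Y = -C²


Checking option (a) Y = |C|:
  C = 0.568 -> Y = 0.568 ✓
  C = 0.016 -> Y = 0.016 ✓
  C = 0.08 -> Y = 0.08 ✓
All samples match this transformation.

(a) |C|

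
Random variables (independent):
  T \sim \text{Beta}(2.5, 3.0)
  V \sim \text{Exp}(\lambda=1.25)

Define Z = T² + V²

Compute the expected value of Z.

E[Z] = E[T²] + E[V²]
E[T²] = Var(T) + E[T]² = 0.038143675 + 0.20661157 = 0.24475524
E[V²] = Var(V) + E[V]² = 0.64 + 0.64 = 1.28
E[Z] = 0.24475524 + 1.28 = 1.5247552

1.5247552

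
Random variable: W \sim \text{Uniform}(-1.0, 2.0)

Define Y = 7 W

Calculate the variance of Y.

For Y = aW + b: Var(Y) = a² * Var(W)
Var(W) = (2 + 1)^2/12 = 0.75
Var(Y) = 7² * 0.75 = 49 * 0.75 = 36.75

36.75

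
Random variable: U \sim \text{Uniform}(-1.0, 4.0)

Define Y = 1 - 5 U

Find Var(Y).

For Y = aU + b: Var(Y) = a² * Var(U)
Var(U) = (4 + 1)^2/12 = 2.0833333
Var(Y) = (-5)² * 2.0833333 = 25 * 2.0833333 = 52.083333

52.083333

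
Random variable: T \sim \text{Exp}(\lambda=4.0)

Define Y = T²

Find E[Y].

Using E[X²] = Var(X) + (E[X])²:
E[T] = 0.25
Var(T) = 1/4.0^2 = 0.0625
E[T²] = 0.0625 + 0.25² = 0.0625 + 0.0625 = 0.125

0.125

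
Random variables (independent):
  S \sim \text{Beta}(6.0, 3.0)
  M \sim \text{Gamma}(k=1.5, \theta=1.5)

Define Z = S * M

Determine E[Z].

For independent RVs: E[XY] = E[X]*E[Y]
E[S] = 0.66666667
E[M] = 2.25
E[Z] = 0.66666667 * 2.25 = 1.5

1.5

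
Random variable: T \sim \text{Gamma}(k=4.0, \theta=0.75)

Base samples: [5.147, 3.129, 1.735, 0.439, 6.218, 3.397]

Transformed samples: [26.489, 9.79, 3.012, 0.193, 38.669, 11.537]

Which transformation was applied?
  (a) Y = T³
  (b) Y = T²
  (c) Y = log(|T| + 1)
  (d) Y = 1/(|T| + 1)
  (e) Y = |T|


Checking option (b) Y = T²:
  T = 5.147 -> Y = 26.489 ✓
  T = 3.129 -> Y = 9.79 ✓
  T = 1.735 -> Y = 3.012 ✓
All samples match this transformation.

(b) T²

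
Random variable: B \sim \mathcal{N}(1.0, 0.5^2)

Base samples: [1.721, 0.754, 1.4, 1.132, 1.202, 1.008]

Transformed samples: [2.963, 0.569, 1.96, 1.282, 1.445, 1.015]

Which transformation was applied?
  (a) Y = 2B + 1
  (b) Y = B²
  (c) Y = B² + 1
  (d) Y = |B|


Checking option (b) Y = B²:
  B = 1.721 -> Y = 2.963 ✓
  B = 0.754 -> Y = 0.569 ✓
  B = 1.4 -> Y = 1.96 ✓
All samples match this transformation.

(b) B²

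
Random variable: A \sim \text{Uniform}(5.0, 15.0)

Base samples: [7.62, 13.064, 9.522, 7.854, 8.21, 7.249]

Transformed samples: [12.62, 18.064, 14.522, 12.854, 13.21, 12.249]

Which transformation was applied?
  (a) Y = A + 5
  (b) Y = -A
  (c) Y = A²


Checking option (a) Y = A + 5:
  A = 7.62 -> Y = 12.62 ✓
  A = 13.064 -> Y = 18.064 ✓
  A = 9.522 -> Y = 14.522 ✓
All samples match this transformation.

(a) A + 5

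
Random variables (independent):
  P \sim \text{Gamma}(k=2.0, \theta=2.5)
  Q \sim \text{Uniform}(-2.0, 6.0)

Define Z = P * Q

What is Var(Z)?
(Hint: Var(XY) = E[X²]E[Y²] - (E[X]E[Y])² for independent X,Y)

Var(XY) = E[X²]E[Y²] - (E[X]E[Y])²
E[P] = 5, Var(P) = 12.5
E[Q] = 2, Var(Q) = 5.3333333
E[P²] = 12.5 + 5² = 37.5
E[Q²] = 5.3333333 + 2² = 9.3333333
Var(Z) = 37.5*9.3333333 - (5*2)²
= 350 - 100 = 250

250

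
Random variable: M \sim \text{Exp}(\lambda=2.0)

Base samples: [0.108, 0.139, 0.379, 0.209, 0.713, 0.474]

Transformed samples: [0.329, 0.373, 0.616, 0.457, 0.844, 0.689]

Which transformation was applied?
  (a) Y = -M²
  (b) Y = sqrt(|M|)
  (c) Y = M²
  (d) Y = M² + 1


Checking option (b) Y = sqrt(|M|):
  M = 0.108 -> Y = 0.329 ✓
  M = 0.139 -> Y = 0.373 ✓
  M = 0.379 -> Y = 0.616 ✓
All samples match this transformation.

(b) sqrt(|M|)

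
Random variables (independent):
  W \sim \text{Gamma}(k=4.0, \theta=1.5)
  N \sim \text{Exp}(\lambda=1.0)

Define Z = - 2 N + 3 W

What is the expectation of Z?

E[Z] = 3*E[W] - 2*E[N]
E[W] = 6
E[N] = 1
E[Z] = 3*6 - 2*1 = 16

16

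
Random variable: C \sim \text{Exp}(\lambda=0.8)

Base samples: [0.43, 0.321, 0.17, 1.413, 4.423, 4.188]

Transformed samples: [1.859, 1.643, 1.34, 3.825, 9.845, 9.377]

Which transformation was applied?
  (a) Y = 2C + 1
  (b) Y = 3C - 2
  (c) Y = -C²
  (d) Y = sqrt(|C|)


Checking option (a) Y = 2C + 1:
  C = 0.43 -> Y = 1.859 ✓
  C = 0.321 -> Y = 1.643 ✓
  C = 0.17 -> Y = 1.34 ✓
All samples match this transformation.

(a) 2C + 1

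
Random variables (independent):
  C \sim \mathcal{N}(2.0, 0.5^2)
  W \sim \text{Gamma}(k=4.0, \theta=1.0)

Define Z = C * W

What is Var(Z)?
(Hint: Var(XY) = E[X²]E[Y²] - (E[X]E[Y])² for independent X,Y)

Var(XY) = E[X²]E[Y²] - (E[X]E[Y])²
E[C] = 2, Var(C) = 0.25
E[W] = 4, Var(W) = 4
E[C²] = 0.25 + 2² = 4.25
E[W²] = 4 + 4² = 20
Var(Z) = 4.25*20 - (2*4)²
= 85 - 64 = 21

21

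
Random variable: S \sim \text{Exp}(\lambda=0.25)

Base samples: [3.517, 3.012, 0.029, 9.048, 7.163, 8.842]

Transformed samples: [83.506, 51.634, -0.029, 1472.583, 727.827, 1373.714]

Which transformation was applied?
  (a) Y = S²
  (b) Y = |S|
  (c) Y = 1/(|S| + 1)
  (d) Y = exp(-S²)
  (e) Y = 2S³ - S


Checking option (e) Y = 2S³ - S:
  S = 3.517 -> Y = 83.506 ✓
  S = 3.012 -> Y = 51.634 ✓
  S = 0.029 -> Y = -0.029 ✓
All samples match this transformation.

(e) 2S³ - S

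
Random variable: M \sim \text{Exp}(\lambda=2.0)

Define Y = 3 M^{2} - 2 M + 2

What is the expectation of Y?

E[Y] = 3*E[M²] - 2*E[M] + 2
E[M] = 0.5
E[M²] = Var(M) + (E[M])² = 0.25 + 0.25 = 0.5
E[Y] = 3*0.5 - 2*0.5 + 2 = 2.5

2.5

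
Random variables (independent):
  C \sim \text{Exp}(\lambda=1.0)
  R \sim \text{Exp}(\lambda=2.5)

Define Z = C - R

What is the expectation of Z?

E[Z] = 1*E[C] - 1*E[R]
E[C] = 1
E[R] = 0.4
E[Z] = 1*1 - 1*0.4 = 0.6

0.6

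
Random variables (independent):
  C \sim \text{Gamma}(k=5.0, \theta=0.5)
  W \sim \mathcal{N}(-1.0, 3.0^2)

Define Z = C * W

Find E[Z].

For independent RVs: E[XY] = E[X]*E[Y]
E[C] = 2.5
E[W] = -1
E[Z] = 2.5 * (-1) = -2.5

-2.5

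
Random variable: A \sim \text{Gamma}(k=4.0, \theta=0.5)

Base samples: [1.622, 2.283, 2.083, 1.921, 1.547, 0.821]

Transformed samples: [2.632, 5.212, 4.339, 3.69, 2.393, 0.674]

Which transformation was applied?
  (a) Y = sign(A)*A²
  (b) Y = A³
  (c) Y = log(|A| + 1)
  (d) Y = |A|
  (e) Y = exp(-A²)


Checking option (a) Y = sign(A)*A²:
  A = 1.622 -> Y = 2.632 ✓
  A = 2.283 -> Y = 5.212 ✓
  A = 2.083 -> Y = 4.339 ✓
All samples match this transformation.

(a) sign(A)*A²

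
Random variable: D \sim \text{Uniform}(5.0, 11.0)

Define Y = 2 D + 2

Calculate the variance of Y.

For Y = aD + b: Var(Y) = a² * Var(D)
Var(D) = (11 - 5)^2/12 = 3
Var(Y) = 2² * 3 = 4 * 3 = 12

12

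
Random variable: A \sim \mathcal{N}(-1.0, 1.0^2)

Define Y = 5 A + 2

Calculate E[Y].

For Y = 5A + 2:
E[Y] = 5 * E[A] + 2
E[A] = -1.0 = -1
E[Y] = 5 * (-1) + 2 = -3

-3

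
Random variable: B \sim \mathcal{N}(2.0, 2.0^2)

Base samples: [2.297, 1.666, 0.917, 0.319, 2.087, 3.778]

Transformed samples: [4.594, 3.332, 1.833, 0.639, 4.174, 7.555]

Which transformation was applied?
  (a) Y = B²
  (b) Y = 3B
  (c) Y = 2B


Checking option (c) Y = 2B:
  B = 2.297 -> Y = 4.594 ✓
  B = 1.666 -> Y = 3.332 ✓
  B = 0.917 -> Y = 1.833 ✓
All samples match this transformation.

(c) 2B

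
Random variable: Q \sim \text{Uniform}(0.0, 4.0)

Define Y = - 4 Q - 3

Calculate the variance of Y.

For Y = aQ + b: Var(Y) = a² * Var(Q)
Var(Q) = (4 - 0)^2/12 = 1.3333333
Var(Y) = (-4)² * 1.3333333 = 16 * 1.3333333 = 21.333333

21.333333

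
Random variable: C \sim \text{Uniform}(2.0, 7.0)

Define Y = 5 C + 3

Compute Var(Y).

For Y = aC + b: Var(Y) = a² * Var(C)
Var(C) = (7 - 2)^2/12 = 2.0833333
Var(Y) = 5² * 2.0833333 = 25 * 2.0833333 = 52.083333

52.083333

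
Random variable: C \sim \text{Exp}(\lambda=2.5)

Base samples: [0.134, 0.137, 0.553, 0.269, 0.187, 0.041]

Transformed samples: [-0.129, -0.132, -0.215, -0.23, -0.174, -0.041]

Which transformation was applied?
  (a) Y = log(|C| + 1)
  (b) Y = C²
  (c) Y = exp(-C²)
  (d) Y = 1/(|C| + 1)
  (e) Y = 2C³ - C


Checking option (e) Y = 2C³ - C:
  C = 0.134 -> Y = -0.129 ✓
  C = 0.137 -> Y = -0.132 ✓
  C = 0.553 -> Y = -0.215 ✓
All samples match this transformation.

(e) 2C³ - C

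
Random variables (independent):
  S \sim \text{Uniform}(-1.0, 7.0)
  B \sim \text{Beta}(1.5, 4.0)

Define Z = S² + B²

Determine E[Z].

E[Z] = E[S²] + E[B²]
E[S²] = Var(S) + E[S]² = 5.3333333 + 9 = 14.333333
E[B²] = Var(B) + E[B]² = 0.03051494 + 0.074380165 = 0.1048951
E[Z] = 14.333333 + 0.1048951 = 14.438228

14.438228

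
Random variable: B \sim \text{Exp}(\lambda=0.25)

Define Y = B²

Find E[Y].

Using E[X²] = Var(X) + (E[X])²:
E[B] = 4
Var(B) = 1/0.25^2 = 16
E[B²] = 16 + 4² = 16 + 16 = 32

32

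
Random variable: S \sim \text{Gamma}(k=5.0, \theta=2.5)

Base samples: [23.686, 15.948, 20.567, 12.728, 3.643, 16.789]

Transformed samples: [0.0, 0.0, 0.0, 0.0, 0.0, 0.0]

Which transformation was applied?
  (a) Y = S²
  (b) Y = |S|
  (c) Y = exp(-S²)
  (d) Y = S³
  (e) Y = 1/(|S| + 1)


Checking option (c) Y = exp(-S²):
  S = 23.686 -> Y = 0.0 ✓
  S = 15.948 -> Y = 0.0 ✓
  S = 20.567 -> Y = 0.0 ✓
All samples match this transformation.

(c) exp(-S²)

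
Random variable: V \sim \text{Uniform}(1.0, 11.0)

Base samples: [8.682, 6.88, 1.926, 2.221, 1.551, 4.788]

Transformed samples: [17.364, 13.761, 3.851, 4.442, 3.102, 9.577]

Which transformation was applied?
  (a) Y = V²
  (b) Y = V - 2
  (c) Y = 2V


Checking option (c) Y = 2V:
  V = 8.682 -> Y = 17.364 ✓
  V = 6.88 -> Y = 13.761 ✓
  V = 1.926 -> Y = 3.851 ✓
All samples match this transformation.

(c) 2V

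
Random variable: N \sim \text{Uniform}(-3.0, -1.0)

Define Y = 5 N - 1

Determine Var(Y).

For Y = aN + b: Var(Y) = a² * Var(N)
Var(N) = (-1 + 3)^2/12 = 0.33333333
Var(Y) = 5² * 0.33333333 = 25 * 0.33333333 = 8.3333333

8.3333333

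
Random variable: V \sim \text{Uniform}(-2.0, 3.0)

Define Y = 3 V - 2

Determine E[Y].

For Y = 3V - 2:
E[Y] = 3 * E[V] - 2
E[V] = (-2 + 3)/2 = 0.5
E[Y] = 3 * 0.5 - 2 = -0.5

-0.5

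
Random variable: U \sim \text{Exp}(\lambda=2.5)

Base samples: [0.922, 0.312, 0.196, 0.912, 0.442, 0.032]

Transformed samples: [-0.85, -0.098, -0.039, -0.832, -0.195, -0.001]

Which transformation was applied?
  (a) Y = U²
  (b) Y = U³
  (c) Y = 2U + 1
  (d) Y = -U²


Checking option (d) Y = -U²:
  U = 0.922 -> Y = -0.85 ✓
  U = 0.312 -> Y = -0.098 ✓
  U = 0.196 -> Y = -0.039 ✓
All samples match this transformation.

(d) -U²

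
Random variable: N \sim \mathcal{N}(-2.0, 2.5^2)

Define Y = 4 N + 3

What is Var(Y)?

For Y = aN + b: Var(Y) = a² * Var(N)
Var(N) = 2.5^2 = 6.25
Var(Y) = 4² * 6.25 = 16 * 6.25 = 100

100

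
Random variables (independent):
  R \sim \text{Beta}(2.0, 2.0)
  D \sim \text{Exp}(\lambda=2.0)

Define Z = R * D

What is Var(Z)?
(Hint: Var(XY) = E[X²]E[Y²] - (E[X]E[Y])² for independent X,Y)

Var(XY) = E[X²]E[Y²] - (E[X]E[Y])²
E[R] = 0.5, Var(R) = 0.05
E[D] = 0.5, Var(D) = 0.25
E[R²] = 0.05 + 0.5² = 0.3
E[D²] = 0.25 + 0.5² = 0.5
Var(Z) = 0.3*0.5 - (0.5*0.5)²
= 0.15 - 0.0625 = 0.0875

0.0875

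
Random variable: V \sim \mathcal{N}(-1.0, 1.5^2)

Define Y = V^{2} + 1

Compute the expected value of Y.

E[Y] = 1*E[V²] + 1
E[V] = -1
E[V²] = Var(V) + (E[V])² = 2.25 + 1 = 3.25
E[Y] = 1*3.25 + 1 = 4.25

4.25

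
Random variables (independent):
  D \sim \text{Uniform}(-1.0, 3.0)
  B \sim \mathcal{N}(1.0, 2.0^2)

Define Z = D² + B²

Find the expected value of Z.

E[Z] = E[D²] + E[B²]
E[D²] = Var(D) + E[D]² = 1.3333333 + 1 = 2.3333333
E[B²] = Var(B) + E[B]² = 4 + 1 = 5
E[Z] = 2.3333333 + 5 = 7.3333333

7.3333333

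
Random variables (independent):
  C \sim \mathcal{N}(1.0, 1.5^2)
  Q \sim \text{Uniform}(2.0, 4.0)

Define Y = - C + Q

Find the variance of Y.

For independent RVs: Var(aX + bY) = a²Var(X) + b²Var(Y)
Var(C) = 2.25
Var(Q) = 0.33333333
Var(Y) = (-1)²*2.25 + 1²*0.33333333
= 1*2.25 + 1*0.33333333 = 2.5833333

2.5833333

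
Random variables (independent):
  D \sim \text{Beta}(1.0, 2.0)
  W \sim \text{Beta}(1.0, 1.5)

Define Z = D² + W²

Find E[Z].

E[Z] = E[D²] + E[W²]
E[D²] = Var(D) + E[D]² = 0.055555556 + 0.11111111 = 0.16666667
E[W²] = Var(W) + E[W]² = 0.068571429 + 0.16 = 0.22857143
E[Z] = 0.16666667 + 0.22857143 = 0.3952381

0.3952381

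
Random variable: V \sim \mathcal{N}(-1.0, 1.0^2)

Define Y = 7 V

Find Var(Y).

For Y = aV + b: Var(Y) = a² * Var(V)
Var(V) = 1.0^2 = 1
Var(Y) = 7² * 1 = 49 * 1 = 49

49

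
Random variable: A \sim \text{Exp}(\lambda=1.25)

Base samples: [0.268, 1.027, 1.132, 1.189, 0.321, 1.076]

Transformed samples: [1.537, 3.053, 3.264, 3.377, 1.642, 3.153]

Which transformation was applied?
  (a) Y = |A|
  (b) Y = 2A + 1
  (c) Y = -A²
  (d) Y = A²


Checking option (b) Y = 2A + 1:
  A = 0.268 -> Y = 1.537 ✓
  A = 1.027 -> Y = 3.053 ✓
  A = 1.132 -> Y = 3.264 ✓
All samples match this transformation.

(b) 2A + 1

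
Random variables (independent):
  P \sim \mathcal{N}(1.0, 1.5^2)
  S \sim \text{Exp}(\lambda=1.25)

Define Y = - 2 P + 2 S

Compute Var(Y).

For independent RVs: Var(aX + bY) = a²Var(X) + b²Var(Y)
Var(P) = 2.25
Var(S) = 0.64
Var(Y) = (-2)²*2.25 + 2²*0.64
= 4*2.25 + 4*0.64 = 11.56

11.56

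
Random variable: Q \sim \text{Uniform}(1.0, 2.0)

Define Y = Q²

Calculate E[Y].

Using E[X²] = Var(X) + (E[X])²:
E[Q] = 1.5
Var(Q) = (2 - 1)^2/12 = 0.083333333
E[Q²] = 0.083333333 + 1.5² = 0.083333333 + 2.25 = 2.3333333

2.3333333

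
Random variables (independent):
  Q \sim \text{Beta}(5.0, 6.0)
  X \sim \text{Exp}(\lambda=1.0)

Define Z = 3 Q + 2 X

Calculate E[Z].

E[Z] = 3*E[Q] + 2*E[X]
E[Q] = 0.45454545
E[X] = 1
E[Z] = 3*0.45454545 + 2*1 = 3.3636364

3.3636364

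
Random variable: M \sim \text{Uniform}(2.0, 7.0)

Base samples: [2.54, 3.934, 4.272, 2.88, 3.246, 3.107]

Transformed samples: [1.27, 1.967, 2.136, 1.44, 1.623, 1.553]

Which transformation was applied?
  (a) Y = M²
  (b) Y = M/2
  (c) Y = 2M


Checking option (b) Y = M/2:
  M = 2.54 -> Y = 1.27 ✓
  M = 3.934 -> Y = 1.967 ✓
  M = 4.272 -> Y = 2.136 ✓
All samples match this transformation.

(b) M/2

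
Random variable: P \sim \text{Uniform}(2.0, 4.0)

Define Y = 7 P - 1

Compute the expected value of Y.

For Y = 7P - 1:
E[Y] = 7 * E[P] - 1
E[P] = (2 + 4)/2 = 3
E[Y] = 7 * 3 - 1 = 20

20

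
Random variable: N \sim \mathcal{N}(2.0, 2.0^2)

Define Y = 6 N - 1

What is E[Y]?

For Y = 6N - 1:
E[Y] = 6 * E[N] - 1
E[N] = 2.0 = 2
E[Y] = 6 * 2 - 1 = 11

11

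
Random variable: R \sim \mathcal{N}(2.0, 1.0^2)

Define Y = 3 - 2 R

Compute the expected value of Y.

For Y = -2R + 3:
E[Y] = -2 * E[R] + 3
E[R] = 2.0 = 2
E[Y] = -2 * 2 + 3 = -1

-1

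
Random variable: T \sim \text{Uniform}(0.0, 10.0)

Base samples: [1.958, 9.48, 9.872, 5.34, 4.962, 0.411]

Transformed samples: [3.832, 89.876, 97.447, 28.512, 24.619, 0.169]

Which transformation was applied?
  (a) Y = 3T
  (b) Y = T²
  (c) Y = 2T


Checking option (b) Y = T²:
  T = 1.958 -> Y = 3.832 ✓
  T = 9.48 -> Y = 89.876 ✓
  T = 9.872 -> Y = 97.447 ✓
All samples match this transformation.

(b) T²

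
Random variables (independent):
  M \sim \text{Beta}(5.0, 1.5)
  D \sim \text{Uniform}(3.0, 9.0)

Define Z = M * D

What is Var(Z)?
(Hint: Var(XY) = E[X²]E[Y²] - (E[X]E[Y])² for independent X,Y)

Var(XY) = E[X²]E[Y²] - (E[X]E[Y])²
E[M] = 0.76923077, Var(M) = 0.023668639
E[D] = 6, Var(D) = 3
E[M²] = 0.023668639 + 0.76923077² = 0.61538462
E[D²] = 3 + 6² = 39
Var(Z) = 0.61538462*39 - (0.76923077*6)²
= 24 - 21.301775 = 2.6982249

2.6982249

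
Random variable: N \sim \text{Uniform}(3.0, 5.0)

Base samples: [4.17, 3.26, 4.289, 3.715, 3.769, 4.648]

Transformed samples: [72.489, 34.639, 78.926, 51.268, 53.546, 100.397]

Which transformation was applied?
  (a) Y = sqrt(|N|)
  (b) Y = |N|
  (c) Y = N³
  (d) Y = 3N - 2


Checking option (c) Y = N³:
  N = 4.17 -> Y = 72.489 ✓
  N = 3.26 -> Y = 34.639 ✓
  N = 4.289 -> Y = 78.926 ✓
All samples match this transformation.

(c) N³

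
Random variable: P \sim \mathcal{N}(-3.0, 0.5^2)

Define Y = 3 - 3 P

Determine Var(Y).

For Y = aP + b: Var(Y) = a² * Var(P)
Var(P) = 0.5^2 = 0.25
Var(Y) = (-3)² * 0.25 = 9 * 0.25 = 2.25

2.25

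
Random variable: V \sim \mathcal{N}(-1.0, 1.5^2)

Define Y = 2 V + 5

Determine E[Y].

For Y = 2V + 5:
E[Y] = 2 * E[V] + 5
E[V] = -1.0 = -1
E[Y] = 2 * (-1) + 5 = 3

3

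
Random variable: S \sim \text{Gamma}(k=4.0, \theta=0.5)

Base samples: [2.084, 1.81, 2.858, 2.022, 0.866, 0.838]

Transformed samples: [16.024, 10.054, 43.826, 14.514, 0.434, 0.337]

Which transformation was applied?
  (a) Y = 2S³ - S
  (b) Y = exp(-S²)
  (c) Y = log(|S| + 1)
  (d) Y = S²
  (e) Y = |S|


Checking option (a) Y = 2S³ - S:
  S = 2.084 -> Y = 16.024 ✓
  S = 1.81 -> Y = 10.054 ✓
  S = 2.858 -> Y = 43.826 ✓
All samples match this transformation.

(a) 2S³ - S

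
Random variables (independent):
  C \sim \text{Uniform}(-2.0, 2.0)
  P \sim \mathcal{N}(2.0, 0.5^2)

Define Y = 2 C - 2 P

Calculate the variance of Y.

For independent RVs: Var(aX + bY) = a²Var(X) + b²Var(Y)
Var(C) = 1.3333333
Var(P) = 0.25
Var(Y) = 2²*1.3333333 + (-2)²*0.25
= 4*1.3333333 + 4*0.25 = 6.3333333

6.3333333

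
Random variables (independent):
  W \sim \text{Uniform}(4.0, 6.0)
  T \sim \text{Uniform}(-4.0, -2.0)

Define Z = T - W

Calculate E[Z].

E[Z] = -1*E[W] + 1*E[T]
E[W] = 5
E[T] = -3
E[Z] = -1*5 + 1*(-3) = -8

-8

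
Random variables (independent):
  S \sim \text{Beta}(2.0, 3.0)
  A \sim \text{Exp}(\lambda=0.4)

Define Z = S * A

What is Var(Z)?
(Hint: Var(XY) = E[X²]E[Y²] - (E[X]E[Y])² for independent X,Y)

Var(XY) = E[X²]E[Y²] - (E[X]E[Y])²
E[S] = 0.4, Var(S) = 0.04
E[A] = 2.5, Var(A) = 6.25
E[S²] = 0.04 + 0.4² = 0.2
E[A²] = 6.25 + 2.5² = 12.5
Var(Z) = 0.2*12.5 - (0.4*2.5)²
= 2.5 - 1 = 1.5

1.5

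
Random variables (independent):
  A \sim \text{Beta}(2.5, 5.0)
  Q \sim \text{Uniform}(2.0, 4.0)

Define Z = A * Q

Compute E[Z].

For independent RVs: E[XY] = E[X]*E[Y]
E[A] = 0.33333333
E[Q] = 3
E[Z] = 0.33333333 * 3 = 1

1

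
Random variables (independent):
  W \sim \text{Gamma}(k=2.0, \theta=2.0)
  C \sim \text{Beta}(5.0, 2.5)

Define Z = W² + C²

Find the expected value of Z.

E[Z] = E[W²] + E[C²]
E[W²] = Var(W) + E[W]² = 8 + 16 = 24
E[C²] = Var(C) + E[C]² = 0.026143791 + 0.44444444 = 0.47058824
E[Z] = 24 + 0.47058824 = 24.470588

24.470588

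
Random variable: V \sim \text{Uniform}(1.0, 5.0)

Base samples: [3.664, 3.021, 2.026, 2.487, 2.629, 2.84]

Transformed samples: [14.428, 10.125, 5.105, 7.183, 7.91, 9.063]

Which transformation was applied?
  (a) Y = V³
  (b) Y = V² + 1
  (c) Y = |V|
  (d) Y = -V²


Checking option (b) Y = V² + 1:
  V = 3.664 -> Y = 14.428 ✓
  V = 3.021 -> Y = 10.125 ✓
  V = 2.026 -> Y = 5.105 ✓
All samples match this transformation.

(b) V² + 1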